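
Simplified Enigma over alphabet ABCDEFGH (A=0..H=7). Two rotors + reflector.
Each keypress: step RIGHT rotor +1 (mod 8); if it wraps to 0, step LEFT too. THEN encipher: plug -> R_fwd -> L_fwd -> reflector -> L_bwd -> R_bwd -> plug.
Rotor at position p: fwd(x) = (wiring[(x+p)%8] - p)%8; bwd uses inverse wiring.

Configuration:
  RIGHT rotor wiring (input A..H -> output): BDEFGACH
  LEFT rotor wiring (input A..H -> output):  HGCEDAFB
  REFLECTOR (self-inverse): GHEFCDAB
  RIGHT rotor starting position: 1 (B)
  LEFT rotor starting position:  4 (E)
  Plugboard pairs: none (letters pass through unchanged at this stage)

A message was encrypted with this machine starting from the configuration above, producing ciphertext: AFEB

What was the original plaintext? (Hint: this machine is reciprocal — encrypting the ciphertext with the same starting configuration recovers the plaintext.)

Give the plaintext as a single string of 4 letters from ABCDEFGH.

Answer: EDHH

Derivation:
Char 1 ('A'): step: R->2, L=4; A->plug->A->R->C->L->B->refl->H->L'->A->R'->E->plug->E
Char 2 ('F'): step: R->3, L=4; F->plug->F->R->G->L->G->refl->A->L'->H->R'->D->plug->D
Char 3 ('E'): step: R->4, L=4; E->plug->E->R->F->L->C->refl->E->L'->B->R'->H->plug->H
Char 4 ('B'): step: R->5, L=4; B->plug->B->R->F->L->C->refl->E->L'->B->R'->H->plug->H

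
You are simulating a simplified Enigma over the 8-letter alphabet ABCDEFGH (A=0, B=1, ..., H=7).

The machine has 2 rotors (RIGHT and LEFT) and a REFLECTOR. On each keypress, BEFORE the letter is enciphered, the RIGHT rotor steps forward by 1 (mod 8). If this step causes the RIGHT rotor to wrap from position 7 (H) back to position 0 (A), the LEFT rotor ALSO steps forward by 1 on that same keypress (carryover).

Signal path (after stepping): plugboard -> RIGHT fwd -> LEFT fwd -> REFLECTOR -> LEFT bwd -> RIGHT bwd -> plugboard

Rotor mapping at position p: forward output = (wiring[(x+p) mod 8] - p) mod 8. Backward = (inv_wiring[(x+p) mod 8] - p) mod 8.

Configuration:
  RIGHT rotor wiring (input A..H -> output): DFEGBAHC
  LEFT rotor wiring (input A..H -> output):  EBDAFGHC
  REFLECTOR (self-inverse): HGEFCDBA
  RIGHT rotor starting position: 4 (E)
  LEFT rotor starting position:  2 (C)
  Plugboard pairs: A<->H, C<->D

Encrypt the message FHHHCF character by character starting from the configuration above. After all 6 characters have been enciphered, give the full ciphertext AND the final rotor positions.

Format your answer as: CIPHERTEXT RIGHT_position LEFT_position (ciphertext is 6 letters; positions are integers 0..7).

Answer: DFDEAH 2 3

Derivation:
Char 1 ('F'): step: R->5, L=2; F->plug->F->R->H->L->H->refl->A->L'->F->R'->C->plug->D
Char 2 ('H'): step: R->6, L=2; H->plug->A->R->B->L->G->refl->B->L'->A->R'->F->plug->F
Char 3 ('H'): step: R->7, L=2; H->plug->A->R->D->L->E->refl->C->L'->G->R'->C->plug->D
Char 4 ('H'): step: R->0, L->3 (L advanced); H->plug->A->R->D->L->E->refl->C->L'->B->R'->E->plug->E
Char 5 ('C'): step: R->1, L=3; C->plug->D->R->A->L->F->refl->D->L'->C->R'->H->plug->A
Char 6 ('F'): step: R->2, L=3; F->plug->F->R->A->L->F->refl->D->L'->C->R'->A->plug->H
Final: ciphertext=DFDEAH, RIGHT=2, LEFT=3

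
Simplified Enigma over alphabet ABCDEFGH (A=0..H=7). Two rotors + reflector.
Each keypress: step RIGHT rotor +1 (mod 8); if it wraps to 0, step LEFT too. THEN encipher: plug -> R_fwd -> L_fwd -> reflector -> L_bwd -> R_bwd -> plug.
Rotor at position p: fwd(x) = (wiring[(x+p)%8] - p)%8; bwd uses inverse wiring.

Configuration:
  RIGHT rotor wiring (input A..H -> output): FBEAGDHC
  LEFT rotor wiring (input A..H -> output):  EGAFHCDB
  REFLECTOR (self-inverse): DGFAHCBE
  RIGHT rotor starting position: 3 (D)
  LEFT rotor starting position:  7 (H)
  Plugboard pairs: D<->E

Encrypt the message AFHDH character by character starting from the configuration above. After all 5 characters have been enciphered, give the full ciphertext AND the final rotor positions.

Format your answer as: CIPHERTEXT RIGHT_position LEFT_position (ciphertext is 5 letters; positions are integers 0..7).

Answer: BBDHD 0 0

Derivation:
Char 1 ('A'): step: R->4, L=7; A->plug->A->R->C->L->H->refl->E->L'->H->R'->B->plug->B
Char 2 ('F'): step: R->5, L=7; F->plug->F->R->H->L->E->refl->H->L'->C->R'->B->plug->B
Char 3 ('H'): step: R->6, L=7; H->plug->H->R->F->L->A->refl->D->L'->G->R'->E->plug->D
Char 4 ('D'): step: R->7, L=7; D->plug->E->R->B->L->F->refl->C->L'->A->R'->H->plug->H
Char 5 ('H'): step: R->0, L->0 (L advanced); H->plug->H->R->C->L->A->refl->D->L'->G->R'->E->plug->D
Final: ciphertext=BBDHD, RIGHT=0, LEFT=0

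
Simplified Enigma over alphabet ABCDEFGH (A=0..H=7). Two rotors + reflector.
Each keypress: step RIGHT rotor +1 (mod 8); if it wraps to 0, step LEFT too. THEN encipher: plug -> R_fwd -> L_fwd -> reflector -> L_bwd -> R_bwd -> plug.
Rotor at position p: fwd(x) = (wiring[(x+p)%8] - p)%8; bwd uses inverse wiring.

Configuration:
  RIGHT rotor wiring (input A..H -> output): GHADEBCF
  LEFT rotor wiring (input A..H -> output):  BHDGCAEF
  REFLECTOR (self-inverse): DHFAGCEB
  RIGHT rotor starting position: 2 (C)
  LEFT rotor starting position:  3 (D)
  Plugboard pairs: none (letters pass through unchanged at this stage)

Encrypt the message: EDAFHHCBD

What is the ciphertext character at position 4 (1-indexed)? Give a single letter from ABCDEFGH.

Char 1 ('E'): step: R->3, L=3; E->plug->E->R->C->L->F->refl->C->L'->E->R'->G->plug->G
Char 2 ('D'): step: R->4, L=3; D->plug->D->R->B->L->H->refl->B->L'->D->R'->F->plug->F
Char 3 ('A'): step: R->5, L=3; A->plug->A->R->E->L->C->refl->F->L'->C->R'->E->plug->E
Char 4 ('F'): step: R->6, L=3; F->plug->F->R->F->L->G->refl->E->L'->G->R'->G->plug->G

G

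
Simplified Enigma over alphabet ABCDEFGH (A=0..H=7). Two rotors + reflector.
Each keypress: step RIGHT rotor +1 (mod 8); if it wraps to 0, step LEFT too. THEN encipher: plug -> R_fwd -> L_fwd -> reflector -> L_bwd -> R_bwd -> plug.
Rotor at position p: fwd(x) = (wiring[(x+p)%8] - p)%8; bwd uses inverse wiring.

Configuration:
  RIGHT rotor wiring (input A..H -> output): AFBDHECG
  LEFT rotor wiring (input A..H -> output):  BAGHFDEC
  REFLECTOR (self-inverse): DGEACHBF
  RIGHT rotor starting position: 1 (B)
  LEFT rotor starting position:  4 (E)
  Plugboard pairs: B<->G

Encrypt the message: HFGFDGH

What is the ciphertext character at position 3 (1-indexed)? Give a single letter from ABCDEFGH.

Char 1 ('H'): step: R->2, L=4; H->plug->H->R->D->L->G->refl->B->L'->A->R'->E->plug->E
Char 2 ('F'): step: R->3, L=4; F->plug->F->R->F->L->E->refl->C->L'->G->R'->H->plug->H
Char 3 ('G'): step: R->4, L=4; G->plug->B->R->A->L->B->refl->G->L'->D->R'->A->plug->A

A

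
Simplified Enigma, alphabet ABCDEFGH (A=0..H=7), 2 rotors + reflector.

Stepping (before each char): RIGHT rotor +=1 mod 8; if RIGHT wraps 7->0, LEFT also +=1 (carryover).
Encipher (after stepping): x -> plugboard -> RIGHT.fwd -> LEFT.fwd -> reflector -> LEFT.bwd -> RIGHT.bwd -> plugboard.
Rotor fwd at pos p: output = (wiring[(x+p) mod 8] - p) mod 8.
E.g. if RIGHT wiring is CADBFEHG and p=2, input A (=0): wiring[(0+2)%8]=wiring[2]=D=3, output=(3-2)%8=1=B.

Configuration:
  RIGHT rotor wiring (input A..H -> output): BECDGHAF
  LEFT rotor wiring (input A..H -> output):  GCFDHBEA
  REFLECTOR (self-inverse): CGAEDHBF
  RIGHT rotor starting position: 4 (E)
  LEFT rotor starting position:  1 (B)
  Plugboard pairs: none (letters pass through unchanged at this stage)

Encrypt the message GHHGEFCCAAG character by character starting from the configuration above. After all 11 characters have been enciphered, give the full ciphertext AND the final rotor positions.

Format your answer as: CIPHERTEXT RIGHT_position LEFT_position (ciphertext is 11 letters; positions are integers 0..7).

Char 1 ('G'): step: R->5, L=1; G->plug->G->R->G->L->H->refl->F->L'->H->R'->E->plug->E
Char 2 ('H'): step: R->6, L=1; H->plug->H->R->B->L->E->refl->D->L'->F->R'->F->plug->F
Char 3 ('H'): step: R->7, L=1; H->plug->H->R->B->L->E->refl->D->L'->F->R'->C->plug->C
Char 4 ('G'): step: R->0, L->2 (L advanced); G->plug->G->R->A->L->D->refl->E->L'->G->R'->E->plug->E
Char 5 ('E'): step: R->1, L=2; E->plug->E->R->G->L->E->refl->D->L'->A->R'->H->plug->H
Char 6 ('F'): step: R->2, L=2; F->plug->F->R->D->L->H->refl->F->L'->C->R'->H->plug->H
Char 7 ('C'): step: R->3, L=2; C->plug->C->R->E->L->C->refl->A->L'->H->R'->H->plug->H
Char 8 ('C'): step: R->4, L=2; C->plug->C->R->E->L->C->refl->A->L'->H->R'->H->plug->H
Char 9 ('A'): step: R->5, L=2; A->plug->A->R->C->L->F->refl->H->L'->D->R'->B->plug->B
Char 10 ('A'): step: R->6, L=2; A->plug->A->R->C->L->F->refl->H->L'->D->R'->C->plug->C
Char 11 ('G'): step: R->7, L=2; G->plug->G->R->A->L->D->refl->E->L'->G->R'->A->plug->A
Final: ciphertext=EFCEHHHHBCA, RIGHT=7, LEFT=2

Answer: EFCEHHHHBCA 7 2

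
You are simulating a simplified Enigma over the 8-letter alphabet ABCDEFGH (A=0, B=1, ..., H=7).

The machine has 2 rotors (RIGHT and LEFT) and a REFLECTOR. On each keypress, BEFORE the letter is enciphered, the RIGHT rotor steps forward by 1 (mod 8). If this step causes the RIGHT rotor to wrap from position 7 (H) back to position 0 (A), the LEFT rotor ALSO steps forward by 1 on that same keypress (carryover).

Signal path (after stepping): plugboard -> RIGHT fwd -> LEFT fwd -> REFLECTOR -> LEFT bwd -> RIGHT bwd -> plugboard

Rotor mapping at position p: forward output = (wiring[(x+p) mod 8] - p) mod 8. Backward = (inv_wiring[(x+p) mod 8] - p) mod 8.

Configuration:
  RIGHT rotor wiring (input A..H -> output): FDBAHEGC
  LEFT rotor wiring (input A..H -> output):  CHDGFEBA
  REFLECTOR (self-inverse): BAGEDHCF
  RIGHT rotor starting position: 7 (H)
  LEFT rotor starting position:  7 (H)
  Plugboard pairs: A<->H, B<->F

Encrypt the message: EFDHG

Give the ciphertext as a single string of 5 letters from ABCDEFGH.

Char 1 ('E'): step: R->0, L->0 (L advanced); E->plug->E->R->H->L->A->refl->B->L'->G->R'->G->plug->G
Char 2 ('F'): step: R->1, L=0; F->plug->B->R->A->L->C->refl->G->L'->D->R'->E->plug->E
Char 3 ('D'): step: R->2, L=0; D->plug->D->R->C->L->D->refl->E->L'->F->R'->C->plug->C
Char 4 ('H'): step: R->3, L=0; H->plug->A->R->F->L->E->refl->D->L'->C->R'->F->plug->B
Char 5 ('G'): step: R->4, L=0; G->plug->G->R->F->L->E->refl->D->L'->C->R'->C->plug->C

Answer: GECBC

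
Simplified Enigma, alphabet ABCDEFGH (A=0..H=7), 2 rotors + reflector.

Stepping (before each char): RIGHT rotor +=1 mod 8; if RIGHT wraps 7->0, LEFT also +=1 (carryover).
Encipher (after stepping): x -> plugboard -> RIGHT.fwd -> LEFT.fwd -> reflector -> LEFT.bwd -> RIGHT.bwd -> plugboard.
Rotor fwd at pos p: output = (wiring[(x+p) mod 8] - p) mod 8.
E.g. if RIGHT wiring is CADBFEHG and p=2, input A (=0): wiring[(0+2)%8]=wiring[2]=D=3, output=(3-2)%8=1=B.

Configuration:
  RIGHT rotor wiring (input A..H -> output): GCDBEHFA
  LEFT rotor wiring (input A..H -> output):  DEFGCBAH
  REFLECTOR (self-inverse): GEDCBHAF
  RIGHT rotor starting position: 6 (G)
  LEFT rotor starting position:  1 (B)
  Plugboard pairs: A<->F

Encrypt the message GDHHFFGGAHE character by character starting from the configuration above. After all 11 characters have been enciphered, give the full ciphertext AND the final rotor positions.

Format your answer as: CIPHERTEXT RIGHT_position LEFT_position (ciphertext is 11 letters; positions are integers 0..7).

Answer: BFDBBGFHCAA 1 3

Derivation:
Char 1 ('G'): step: R->7, L=1; G->plug->G->R->A->L->D->refl->C->L'->H->R'->B->plug->B
Char 2 ('D'): step: R->0, L->2 (L advanced); D->plug->D->R->B->L->E->refl->B->L'->G->R'->A->plug->F
Char 3 ('H'): step: R->1, L=2; H->plug->H->R->F->L->F->refl->H->L'->D->R'->D->plug->D
Char 4 ('H'): step: R->2, L=2; H->plug->H->R->A->L->D->refl->C->L'->H->R'->B->plug->B
Char 5 ('F'): step: R->3, L=2; F->plug->A->R->G->L->B->refl->E->L'->B->R'->B->plug->B
Char 6 ('F'): step: R->4, L=2; F->plug->A->R->A->L->D->refl->C->L'->H->R'->G->plug->G
Char 7 ('G'): step: R->5, L=2; G->plug->G->R->E->L->G->refl->A->L'->C->R'->A->plug->F
Char 8 ('G'): step: R->6, L=2; G->plug->G->R->G->L->B->refl->E->L'->B->R'->H->plug->H
Char 9 ('A'): step: R->7, L=2; A->plug->F->R->F->L->F->refl->H->L'->D->R'->C->plug->C
Char 10 ('H'): step: R->0, L->3 (L advanced); H->plug->H->R->A->L->D->refl->C->L'->H->R'->F->plug->A
Char 11 ('E'): step: R->1, L=3; E->plug->E->R->G->L->B->refl->E->L'->E->R'->F->plug->A
Final: ciphertext=BFDBBGFHCAA, RIGHT=1, LEFT=3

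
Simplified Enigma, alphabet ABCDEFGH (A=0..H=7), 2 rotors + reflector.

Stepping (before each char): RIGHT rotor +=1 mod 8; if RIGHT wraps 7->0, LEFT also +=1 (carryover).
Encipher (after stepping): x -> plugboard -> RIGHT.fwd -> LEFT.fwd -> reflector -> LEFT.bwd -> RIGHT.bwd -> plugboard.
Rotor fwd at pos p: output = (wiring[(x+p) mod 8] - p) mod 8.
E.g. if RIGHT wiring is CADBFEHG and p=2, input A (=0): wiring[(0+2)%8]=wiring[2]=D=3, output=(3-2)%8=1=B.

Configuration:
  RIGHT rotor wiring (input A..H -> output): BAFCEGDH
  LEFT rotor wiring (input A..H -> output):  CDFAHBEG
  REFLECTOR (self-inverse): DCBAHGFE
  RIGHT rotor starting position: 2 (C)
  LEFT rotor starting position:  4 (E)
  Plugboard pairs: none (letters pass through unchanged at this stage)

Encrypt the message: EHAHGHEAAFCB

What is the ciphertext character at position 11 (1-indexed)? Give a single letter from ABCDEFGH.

Char 1 ('E'): step: R->3, L=4; E->plug->E->R->E->L->G->refl->F->L'->B->R'->B->plug->B
Char 2 ('H'): step: R->4, L=4; H->plug->H->R->G->L->B->refl->C->L'->D->R'->D->plug->D
Char 3 ('A'): step: R->5, L=4; A->plug->A->R->B->L->F->refl->G->L'->E->R'->D->plug->D
Char 4 ('H'): step: R->6, L=4; H->plug->H->R->A->L->D->refl->A->L'->C->R'->D->plug->D
Char 5 ('G'): step: R->7, L=4; G->plug->G->R->H->L->E->refl->H->L'->F->R'->F->plug->F
Char 6 ('H'): step: R->0, L->5 (L advanced); H->plug->H->R->H->L->C->refl->B->L'->C->R'->D->plug->D
Char 7 ('E'): step: R->1, L=5; E->plug->E->R->F->L->A->refl->D->L'->G->R'->G->plug->G
Char 8 ('A'): step: R->2, L=5; A->plug->A->R->D->L->F->refl->G->L'->E->R'->D->plug->D
Char 9 ('A'): step: R->3, L=5; A->plug->A->R->H->L->C->refl->B->L'->C->R'->H->plug->H
Char 10 ('F'): step: R->4, L=5; F->plug->F->R->E->L->G->refl->F->L'->D->R'->D->plug->D
Char 11 ('C'): step: R->5, L=5; C->plug->C->R->C->L->B->refl->C->L'->H->R'->H->plug->H

H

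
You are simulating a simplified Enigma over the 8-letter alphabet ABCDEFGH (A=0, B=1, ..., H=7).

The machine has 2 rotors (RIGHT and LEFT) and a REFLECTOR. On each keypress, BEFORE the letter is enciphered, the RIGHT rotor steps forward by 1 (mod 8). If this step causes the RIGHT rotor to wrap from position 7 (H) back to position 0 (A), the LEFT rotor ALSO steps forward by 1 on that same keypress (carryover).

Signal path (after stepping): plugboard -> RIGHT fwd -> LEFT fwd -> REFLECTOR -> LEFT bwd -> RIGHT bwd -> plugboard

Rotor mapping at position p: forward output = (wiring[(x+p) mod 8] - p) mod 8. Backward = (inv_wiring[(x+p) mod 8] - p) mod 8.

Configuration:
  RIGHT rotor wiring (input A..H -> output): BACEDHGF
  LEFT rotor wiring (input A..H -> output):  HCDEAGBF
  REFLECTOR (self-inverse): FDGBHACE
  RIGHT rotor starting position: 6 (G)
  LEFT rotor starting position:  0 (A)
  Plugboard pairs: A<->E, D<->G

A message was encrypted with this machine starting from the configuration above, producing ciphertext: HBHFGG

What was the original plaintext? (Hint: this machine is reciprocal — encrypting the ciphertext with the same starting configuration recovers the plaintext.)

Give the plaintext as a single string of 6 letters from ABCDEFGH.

Char 1 ('H'): step: R->7, L=0; H->plug->H->R->H->L->F->refl->A->L'->E->R'->F->plug->F
Char 2 ('B'): step: R->0, L->1 (L advanced); B->plug->B->R->A->L->B->refl->D->L'->C->R'->C->plug->C
Char 3 ('H'): step: R->1, L=1; H->plug->H->R->A->L->B->refl->D->L'->C->R'->D->plug->G
Char 4 ('F'): step: R->2, L=1; F->plug->F->R->D->L->H->refl->E->L'->G->R'->H->plug->H
Char 5 ('G'): step: R->3, L=1; G->plug->D->R->D->L->H->refl->E->L'->G->R'->F->plug->F
Char 6 ('G'): step: R->4, L=1; G->plug->D->R->B->L->C->refl->G->L'->H->R'->A->plug->E

Answer: FCGHFE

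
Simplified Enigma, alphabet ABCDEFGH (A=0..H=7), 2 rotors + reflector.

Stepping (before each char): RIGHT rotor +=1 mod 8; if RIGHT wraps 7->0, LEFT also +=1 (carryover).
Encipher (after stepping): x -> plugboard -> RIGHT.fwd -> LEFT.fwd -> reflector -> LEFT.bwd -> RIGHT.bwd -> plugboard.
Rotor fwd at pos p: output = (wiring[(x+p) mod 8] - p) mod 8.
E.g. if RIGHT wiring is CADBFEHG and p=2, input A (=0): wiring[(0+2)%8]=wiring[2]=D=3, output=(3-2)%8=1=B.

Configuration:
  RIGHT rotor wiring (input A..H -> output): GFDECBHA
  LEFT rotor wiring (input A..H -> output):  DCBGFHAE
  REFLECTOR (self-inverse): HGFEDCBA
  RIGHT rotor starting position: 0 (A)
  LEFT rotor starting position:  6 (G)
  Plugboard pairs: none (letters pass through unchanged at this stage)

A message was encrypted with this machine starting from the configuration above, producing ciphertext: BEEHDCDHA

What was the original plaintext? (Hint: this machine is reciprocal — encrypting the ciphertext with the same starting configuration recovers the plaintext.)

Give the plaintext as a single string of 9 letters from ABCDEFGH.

Char 1 ('B'): step: R->1, L=6; B->plug->B->R->C->L->F->refl->C->L'->A->R'->E->plug->E
Char 2 ('E'): step: R->2, L=6; E->plug->E->R->F->L->A->refl->H->L'->G->R'->F->plug->F
Char 3 ('E'): step: R->3, L=6; E->plug->E->R->F->L->A->refl->H->L'->G->R'->C->plug->C
Char 4 ('H'): step: R->4, L=6; H->plug->H->R->A->L->C->refl->F->L'->C->R'->E->plug->E
Char 5 ('D'): step: R->5, L=6; D->plug->D->R->B->L->G->refl->B->L'->H->R'->G->plug->G
Char 6 ('C'): step: R->6, L=6; C->plug->C->R->A->L->C->refl->F->L'->C->R'->B->plug->B
Char 7 ('D'): step: R->7, L=6; D->plug->D->R->E->L->D->refl->E->L'->D->R'->F->plug->F
Char 8 ('H'): step: R->0, L->7 (L advanced); H->plug->H->R->A->L->F->refl->C->L'->D->R'->C->plug->C
Char 9 ('A'): step: R->1, L=7; A->plug->A->R->E->L->H->refl->A->L'->G->R'->F->plug->F

Answer: EFCEGBFCF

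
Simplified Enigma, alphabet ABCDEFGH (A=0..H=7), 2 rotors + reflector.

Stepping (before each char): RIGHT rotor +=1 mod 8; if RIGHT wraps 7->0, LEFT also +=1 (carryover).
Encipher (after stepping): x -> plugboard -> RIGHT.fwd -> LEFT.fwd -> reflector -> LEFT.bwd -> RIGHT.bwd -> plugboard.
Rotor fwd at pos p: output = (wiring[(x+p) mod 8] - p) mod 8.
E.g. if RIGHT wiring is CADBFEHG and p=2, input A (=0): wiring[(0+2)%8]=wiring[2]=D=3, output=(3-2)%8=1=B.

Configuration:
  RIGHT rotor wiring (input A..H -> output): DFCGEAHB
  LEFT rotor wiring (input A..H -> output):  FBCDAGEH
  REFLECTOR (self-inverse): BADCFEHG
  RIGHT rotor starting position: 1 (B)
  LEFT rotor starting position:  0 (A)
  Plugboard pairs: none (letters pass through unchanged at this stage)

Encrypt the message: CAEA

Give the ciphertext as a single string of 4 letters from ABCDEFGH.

Answer: HGDB

Derivation:
Char 1 ('C'): step: R->2, L=0; C->plug->C->R->C->L->C->refl->D->L'->D->R'->H->plug->H
Char 2 ('A'): step: R->3, L=0; A->plug->A->R->D->L->D->refl->C->L'->C->R'->G->plug->G
Char 3 ('E'): step: R->4, L=0; E->plug->E->R->H->L->H->refl->G->L'->F->R'->D->plug->D
Char 4 ('A'): step: R->5, L=0; A->plug->A->R->D->L->D->refl->C->L'->C->R'->B->plug->B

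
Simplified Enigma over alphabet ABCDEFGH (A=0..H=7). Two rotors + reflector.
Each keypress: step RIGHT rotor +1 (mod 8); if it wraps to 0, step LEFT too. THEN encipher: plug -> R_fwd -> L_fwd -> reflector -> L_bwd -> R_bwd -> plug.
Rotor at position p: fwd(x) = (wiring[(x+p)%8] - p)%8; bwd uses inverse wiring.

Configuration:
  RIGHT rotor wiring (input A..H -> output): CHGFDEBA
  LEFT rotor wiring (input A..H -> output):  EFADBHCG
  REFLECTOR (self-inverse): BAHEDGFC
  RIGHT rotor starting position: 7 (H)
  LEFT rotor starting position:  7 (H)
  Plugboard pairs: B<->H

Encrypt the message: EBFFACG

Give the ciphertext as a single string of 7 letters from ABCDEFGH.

Char 1 ('E'): step: R->0, L->0 (L advanced); E->plug->E->R->D->L->D->refl->E->L'->A->R'->H->plug->B
Char 2 ('B'): step: R->1, L=0; B->plug->H->R->B->L->F->refl->G->L'->H->R'->G->plug->G
Char 3 ('F'): step: R->2, L=0; F->plug->F->R->G->L->C->refl->H->L'->F->R'->H->plug->B
Char 4 ('F'): step: R->3, L=0; F->plug->F->R->H->L->G->refl->F->L'->B->R'->C->plug->C
Char 5 ('A'): step: R->4, L=0; A->plug->A->R->H->L->G->refl->F->L'->B->R'->H->plug->B
Char 6 ('C'): step: R->5, L=0; C->plug->C->R->D->L->D->refl->E->L'->A->R'->G->plug->G
Char 7 ('G'): step: R->6, L=0; G->plug->G->R->F->L->H->refl->C->L'->G->R'->H->plug->B

Answer: BGBCBGB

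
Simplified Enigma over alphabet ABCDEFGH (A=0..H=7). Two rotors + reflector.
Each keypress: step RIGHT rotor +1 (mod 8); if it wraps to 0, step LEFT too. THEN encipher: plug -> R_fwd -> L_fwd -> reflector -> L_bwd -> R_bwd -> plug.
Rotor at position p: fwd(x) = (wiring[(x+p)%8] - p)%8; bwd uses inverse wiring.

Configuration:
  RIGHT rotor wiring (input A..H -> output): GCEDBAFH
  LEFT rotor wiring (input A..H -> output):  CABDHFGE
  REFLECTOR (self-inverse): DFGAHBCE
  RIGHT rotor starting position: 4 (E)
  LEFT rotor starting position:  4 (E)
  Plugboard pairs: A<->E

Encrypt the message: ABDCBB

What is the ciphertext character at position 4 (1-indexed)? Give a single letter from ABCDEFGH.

Char 1 ('A'): step: R->5, L=4; A->plug->E->R->F->L->E->refl->H->L'->H->R'->F->plug->F
Char 2 ('B'): step: R->6, L=4; B->plug->B->R->B->L->B->refl->F->L'->G->R'->E->plug->A
Char 3 ('D'): step: R->7, L=4; D->plug->D->R->F->L->E->refl->H->L'->H->R'->B->plug->B
Char 4 ('C'): step: R->0, L->5 (L advanced); C->plug->C->R->E->L->D->refl->A->L'->A->R'->F->plug->F

F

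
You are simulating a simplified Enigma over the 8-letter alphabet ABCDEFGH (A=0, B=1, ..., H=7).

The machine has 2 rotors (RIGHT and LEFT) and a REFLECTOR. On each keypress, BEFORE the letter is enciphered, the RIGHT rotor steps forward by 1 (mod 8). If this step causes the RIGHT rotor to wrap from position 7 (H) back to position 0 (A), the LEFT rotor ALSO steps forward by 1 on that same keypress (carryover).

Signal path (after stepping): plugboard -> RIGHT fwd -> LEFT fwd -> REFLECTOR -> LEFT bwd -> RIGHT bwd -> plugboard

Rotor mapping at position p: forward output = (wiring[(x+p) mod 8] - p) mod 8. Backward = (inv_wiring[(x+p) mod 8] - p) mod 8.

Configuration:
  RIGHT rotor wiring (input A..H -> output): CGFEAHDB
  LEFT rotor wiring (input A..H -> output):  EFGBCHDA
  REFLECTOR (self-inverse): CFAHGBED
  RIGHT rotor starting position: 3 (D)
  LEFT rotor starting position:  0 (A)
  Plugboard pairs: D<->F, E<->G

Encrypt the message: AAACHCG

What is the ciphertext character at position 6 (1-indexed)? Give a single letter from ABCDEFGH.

Char 1 ('A'): step: R->4, L=0; A->plug->A->R->E->L->C->refl->A->L'->H->R'->C->plug->C
Char 2 ('A'): step: R->5, L=0; A->plug->A->R->C->L->G->refl->E->L'->A->R'->F->plug->D
Char 3 ('A'): step: R->6, L=0; A->plug->A->R->F->L->H->refl->D->L'->G->R'->F->plug->D
Char 4 ('C'): step: R->7, L=0; C->plug->C->R->H->L->A->refl->C->L'->E->R'->H->plug->H
Char 5 ('H'): step: R->0, L->1 (L advanced); H->plug->H->R->B->L->F->refl->B->L'->D->R'->G->plug->E
Char 6 ('C'): step: R->1, L=1; C->plug->C->R->D->L->B->refl->F->L'->B->R'->H->plug->H

H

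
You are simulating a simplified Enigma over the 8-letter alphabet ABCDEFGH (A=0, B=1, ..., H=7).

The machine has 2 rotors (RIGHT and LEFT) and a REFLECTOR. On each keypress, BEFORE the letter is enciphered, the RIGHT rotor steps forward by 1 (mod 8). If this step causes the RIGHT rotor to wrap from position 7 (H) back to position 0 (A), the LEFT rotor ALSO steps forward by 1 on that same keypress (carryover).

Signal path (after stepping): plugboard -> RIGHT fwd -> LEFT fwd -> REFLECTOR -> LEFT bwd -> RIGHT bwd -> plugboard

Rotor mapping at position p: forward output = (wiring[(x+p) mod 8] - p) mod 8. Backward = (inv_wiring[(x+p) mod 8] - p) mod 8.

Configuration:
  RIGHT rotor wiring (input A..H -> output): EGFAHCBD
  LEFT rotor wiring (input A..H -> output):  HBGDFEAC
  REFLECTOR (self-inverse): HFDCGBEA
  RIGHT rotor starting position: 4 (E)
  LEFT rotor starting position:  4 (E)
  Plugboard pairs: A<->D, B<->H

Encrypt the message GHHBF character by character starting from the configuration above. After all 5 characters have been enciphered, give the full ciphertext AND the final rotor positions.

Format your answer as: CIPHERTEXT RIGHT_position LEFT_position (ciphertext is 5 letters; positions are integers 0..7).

Char 1 ('G'): step: R->5, L=4; G->plug->G->R->D->L->G->refl->E->L'->C->R'->H->plug->B
Char 2 ('H'): step: R->6, L=4; H->plug->B->R->F->L->F->refl->B->L'->A->R'->D->plug->A
Char 3 ('H'): step: R->7, L=4; H->plug->B->R->F->L->F->refl->B->L'->A->R'->F->plug->F
Char 4 ('B'): step: R->0, L->5 (L advanced); B->plug->H->R->D->L->C->refl->D->L'->B->R'->G->plug->G
Char 5 ('F'): step: R->1, L=5; F->plug->F->R->A->L->H->refl->A->L'->H->R'->C->plug->C
Final: ciphertext=BAFGC, RIGHT=1, LEFT=5

Answer: BAFGC 1 5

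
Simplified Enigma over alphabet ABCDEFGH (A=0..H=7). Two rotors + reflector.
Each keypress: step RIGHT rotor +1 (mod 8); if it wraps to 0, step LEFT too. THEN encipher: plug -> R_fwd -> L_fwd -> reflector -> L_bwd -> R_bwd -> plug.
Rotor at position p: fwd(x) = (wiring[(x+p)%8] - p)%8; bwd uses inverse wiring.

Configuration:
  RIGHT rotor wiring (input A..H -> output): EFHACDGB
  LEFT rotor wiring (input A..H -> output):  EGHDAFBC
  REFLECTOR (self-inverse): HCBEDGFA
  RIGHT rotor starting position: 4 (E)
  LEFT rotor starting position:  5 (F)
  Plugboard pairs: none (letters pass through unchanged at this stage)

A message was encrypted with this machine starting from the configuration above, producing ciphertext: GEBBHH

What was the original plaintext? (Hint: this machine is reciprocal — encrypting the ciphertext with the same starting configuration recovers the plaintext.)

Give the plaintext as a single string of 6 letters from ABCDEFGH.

Char 1 ('G'): step: R->5, L=5; G->plug->G->R->D->L->H->refl->A->L'->A->R'->E->plug->E
Char 2 ('E'): step: R->6, L=5; E->plug->E->R->B->L->E->refl->D->L'->H->R'->D->plug->D
Char 3 ('B'): step: R->7, L=5; B->plug->B->R->F->L->C->refl->B->L'->E->R'->G->plug->G
Char 4 ('B'): step: R->0, L->6 (L advanced); B->plug->B->R->F->L->F->refl->G->L'->C->R'->E->plug->E
Char 5 ('H'): step: R->1, L=6; H->plug->H->R->D->L->A->refl->H->L'->H->R'->C->plug->C
Char 6 ('H'): step: R->2, L=6; H->plug->H->R->D->L->A->refl->H->L'->H->R'->F->plug->F

Answer: EDGECF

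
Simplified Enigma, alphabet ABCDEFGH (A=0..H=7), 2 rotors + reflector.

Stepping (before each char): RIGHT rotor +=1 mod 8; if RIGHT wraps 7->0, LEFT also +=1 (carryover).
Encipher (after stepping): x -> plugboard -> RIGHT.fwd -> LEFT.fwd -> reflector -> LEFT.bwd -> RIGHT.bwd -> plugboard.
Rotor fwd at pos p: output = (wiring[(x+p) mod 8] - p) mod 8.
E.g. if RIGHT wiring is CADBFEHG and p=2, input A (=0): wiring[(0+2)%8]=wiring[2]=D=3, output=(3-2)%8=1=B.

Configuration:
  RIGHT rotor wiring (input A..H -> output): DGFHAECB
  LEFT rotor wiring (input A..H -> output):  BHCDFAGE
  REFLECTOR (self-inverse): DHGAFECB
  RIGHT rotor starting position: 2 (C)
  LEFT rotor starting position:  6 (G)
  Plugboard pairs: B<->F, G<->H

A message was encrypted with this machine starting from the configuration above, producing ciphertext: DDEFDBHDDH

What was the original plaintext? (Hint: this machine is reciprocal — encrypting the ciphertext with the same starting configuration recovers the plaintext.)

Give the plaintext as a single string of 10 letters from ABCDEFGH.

Char 1 ('D'): step: R->3, L=6; D->plug->D->R->H->L->C->refl->G->L'->B->R'->C->plug->C
Char 2 ('D'): step: R->4, L=6; D->plug->D->R->F->L->F->refl->E->L'->E->R'->A->plug->A
Char 3 ('E'): step: R->5, L=6; E->plug->E->R->B->L->G->refl->C->L'->H->R'->A->plug->A
Char 4 ('F'): step: R->6, L=6; F->plug->B->R->D->L->B->refl->H->L'->G->R'->H->plug->G
Char 5 ('D'): step: R->7, L=6; D->plug->D->R->G->L->H->refl->B->L'->D->R'->H->plug->G
Char 6 ('B'): step: R->0, L->7 (L advanced); B->plug->F->R->E->L->E->refl->F->L'->A->R'->E->plug->E
Char 7 ('H'): step: R->1, L=7; H->plug->G->R->A->L->F->refl->E->L'->E->R'->B->plug->F
Char 8 ('D'): step: R->2, L=7; D->plug->D->R->C->L->A->refl->D->L'->D->R'->A->plug->A
Char 9 ('D'): step: R->3, L=7; D->plug->D->R->H->L->H->refl->B->L'->G->R'->E->plug->E
Char 10 ('H'): step: R->4, L=7; H->plug->G->R->B->L->C->refl->G->L'->F->R'->D->plug->D

Answer: CAAGGEFAED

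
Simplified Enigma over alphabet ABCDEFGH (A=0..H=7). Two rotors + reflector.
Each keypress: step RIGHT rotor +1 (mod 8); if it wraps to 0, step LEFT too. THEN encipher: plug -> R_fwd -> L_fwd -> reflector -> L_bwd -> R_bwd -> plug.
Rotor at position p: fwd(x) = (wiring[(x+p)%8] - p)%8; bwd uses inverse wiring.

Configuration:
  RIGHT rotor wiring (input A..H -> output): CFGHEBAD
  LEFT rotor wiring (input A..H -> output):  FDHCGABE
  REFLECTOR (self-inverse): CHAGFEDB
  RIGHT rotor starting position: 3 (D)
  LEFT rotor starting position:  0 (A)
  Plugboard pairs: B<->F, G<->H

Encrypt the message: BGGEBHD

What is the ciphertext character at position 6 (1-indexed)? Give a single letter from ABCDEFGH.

Char 1 ('B'): step: R->4, L=0; B->plug->F->R->B->L->D->refl->G->L'->E->R'->C->plug->C
Char 2 ('G'): step: R->5, L=0; G->plug->H->R->H->L->E->refl->F->L'->A->R'->E->plug->E
Char 3 ('G'): step: R->6, L=0; G->plug->H->R->D->L->C->refl->A->L'->F->R'->B->plug->F
Char 4 ('E'): step: R->7, L=0; E->plug->E->R->A->L->F->refl->E->L'->H->R'->D->plug->D
Char 5 ('B'): step: R->0, L->1 (L advanced); B->plug->F->R->B->L->G->refl->D->L'->G->R'->C->plug->C
Char 6 ('H'): step: R->1, L=1; H->plug->G->R->C->L->B->refl->H->L'->E->R'->A->plug->A

A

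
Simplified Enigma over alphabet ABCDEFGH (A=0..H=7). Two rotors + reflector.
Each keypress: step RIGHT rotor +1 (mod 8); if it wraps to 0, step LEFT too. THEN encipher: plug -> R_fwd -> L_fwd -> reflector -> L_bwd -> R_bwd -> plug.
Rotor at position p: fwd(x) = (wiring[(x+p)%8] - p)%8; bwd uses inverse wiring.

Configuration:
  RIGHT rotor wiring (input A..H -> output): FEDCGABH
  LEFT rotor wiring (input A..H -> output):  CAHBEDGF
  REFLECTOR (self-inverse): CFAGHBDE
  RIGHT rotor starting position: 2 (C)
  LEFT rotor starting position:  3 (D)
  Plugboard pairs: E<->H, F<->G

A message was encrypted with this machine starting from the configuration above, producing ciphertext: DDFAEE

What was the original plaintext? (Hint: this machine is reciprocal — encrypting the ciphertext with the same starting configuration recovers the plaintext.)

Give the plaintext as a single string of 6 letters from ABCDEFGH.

Char 1 ('D'): step: R->3, L=3; D->plug->D->R->G->L->F->refl->B->L'->B->R'->G->plug->F
Char 2 ('D'): step: R->4, L=3; D->plug->D->R->D->L->D->refl->G->L'->A->R'->F->plug->G
Char 3 ('F'): step: R->5, L=3; F->plug->G->R->F->L->H->refl->E->L'->H->R'->E->plug->H
Char 4 ('A'): step: R->6, L=3; A->plug->A->R->D->L->D->refl->G->L'->A->R'->G->plug->F
Char 5 ('E'): step: R->7, L=3; E->plug->H->R->C->L->A->refl->C->L'->E->R'->D->plug->D
Char 6 ('E'): step: R->0, L->4 (L advanced); E->plug->H->R->H->L->F->refl->B->L'->D->R'->C->plug->C

Answer: FGHFDC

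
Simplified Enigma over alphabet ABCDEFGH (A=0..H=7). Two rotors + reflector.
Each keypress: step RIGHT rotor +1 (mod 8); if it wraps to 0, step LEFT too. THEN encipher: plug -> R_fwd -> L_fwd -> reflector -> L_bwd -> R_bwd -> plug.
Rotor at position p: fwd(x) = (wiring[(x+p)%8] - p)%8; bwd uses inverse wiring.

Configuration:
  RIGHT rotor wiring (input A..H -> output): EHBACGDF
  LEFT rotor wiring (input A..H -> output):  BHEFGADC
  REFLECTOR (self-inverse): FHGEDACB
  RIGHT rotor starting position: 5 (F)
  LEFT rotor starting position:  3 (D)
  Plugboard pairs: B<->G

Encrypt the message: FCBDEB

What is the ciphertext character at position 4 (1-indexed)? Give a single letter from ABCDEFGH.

Char 1 ('F'): step: R->6, L=3; F->plug->F->R->C->L->F->refl->A->L'->D->R'->E->plug->E
Char 2 ('C'): step: R->7, L=3; C->plug->C->R->A->L->C->refl->G->L'->F->R'->B->plug->G
Char 3 ('B'): step: R->0, L->4 (L advanced); B->plug->G->R->D->L->G->refl->C->L'->A->R'->D->plug->D
Char 4 ('D'): step: R->1, L=4; D->plug->D->R->B->L->E->refl->D->L'->F->R'->E->plug->E

E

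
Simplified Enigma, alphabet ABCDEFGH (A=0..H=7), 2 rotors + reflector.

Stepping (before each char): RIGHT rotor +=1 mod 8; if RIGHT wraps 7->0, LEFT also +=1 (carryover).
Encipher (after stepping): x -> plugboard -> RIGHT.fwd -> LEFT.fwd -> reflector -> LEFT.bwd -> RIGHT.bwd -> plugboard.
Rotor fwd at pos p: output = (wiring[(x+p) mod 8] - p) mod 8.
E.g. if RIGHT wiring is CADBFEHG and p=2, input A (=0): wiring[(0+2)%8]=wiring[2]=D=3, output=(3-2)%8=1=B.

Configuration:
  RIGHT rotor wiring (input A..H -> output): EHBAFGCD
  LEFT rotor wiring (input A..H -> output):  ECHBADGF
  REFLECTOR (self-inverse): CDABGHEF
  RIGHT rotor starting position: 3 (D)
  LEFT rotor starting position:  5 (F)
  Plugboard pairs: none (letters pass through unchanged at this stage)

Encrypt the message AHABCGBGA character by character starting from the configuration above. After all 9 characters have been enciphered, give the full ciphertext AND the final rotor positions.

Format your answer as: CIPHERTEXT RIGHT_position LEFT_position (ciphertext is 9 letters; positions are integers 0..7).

Char 1 ('A'): step: R->4, L=5; A->plug->A->R->B->L->B->refl->D->L'->H->R'->D->plug->D
Char 2 ('H'): step: R->5, L=5; H->plug->H->R->A->L->G->refl->E->L'->G->R'->C->plug->C
Char 3 ('A'): step: R->6, L=5; A->plug->A->R->E->L->F->refl->H->L'->D->R'->E->plug->E
Char 4 ('B'): step: R->7, L=5; B->plug->B->R->F->L->C->refl->A->L'->C->R'->D->plug->D
Char 5 ('C'): step: R->0, L->6 (L advanced); C->plug->C->R->B->L->H->refl->F->L'->H->R'->B->plug->B
Char 6 ('G'): step: R->1, L=6; G->plug->G->R->C->L->G->refl->E->L'->D->R'->H->plug->H
Char 7 ('B'): step: R->2, L=6; B->plug->B->R->G->L->C->refl->A->L'->A->R'->E->plug->E
Char 8 ('G'): step: R->3, L=6; G->plug->G->R->E->L->B->refl->D->L'->F->R'->A->plug->A
Char 9 ('A'): step: R->4, L=6; A->plug->A->R->B->L->H->refl->F->L'->H->R'->D->plug->D
Final: ciphertext=DCEDBHEAD, RIGHT=4, LEFT=6

Answer: DCEDBHEAD 4 6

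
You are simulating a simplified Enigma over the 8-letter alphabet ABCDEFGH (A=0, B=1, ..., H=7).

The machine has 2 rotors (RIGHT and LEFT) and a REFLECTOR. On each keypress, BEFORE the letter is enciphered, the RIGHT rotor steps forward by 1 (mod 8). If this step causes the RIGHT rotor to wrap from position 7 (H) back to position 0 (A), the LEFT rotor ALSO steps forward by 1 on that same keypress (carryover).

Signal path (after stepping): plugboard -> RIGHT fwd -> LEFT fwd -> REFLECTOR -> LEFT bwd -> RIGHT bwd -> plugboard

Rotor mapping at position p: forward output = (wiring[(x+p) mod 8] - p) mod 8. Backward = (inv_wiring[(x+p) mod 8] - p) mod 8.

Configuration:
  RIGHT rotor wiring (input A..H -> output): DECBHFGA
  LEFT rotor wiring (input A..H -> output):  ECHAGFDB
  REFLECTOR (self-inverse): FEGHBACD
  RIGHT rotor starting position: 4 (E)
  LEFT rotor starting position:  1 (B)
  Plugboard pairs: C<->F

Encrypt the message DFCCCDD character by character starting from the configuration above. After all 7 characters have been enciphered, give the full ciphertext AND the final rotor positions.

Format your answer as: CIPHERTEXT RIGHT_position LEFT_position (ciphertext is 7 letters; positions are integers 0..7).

Char 1 ('D'): step: R->5, L=1; D->plug->D->R->G->L->A->refl->F->L'->D->R'->C->plug->F
Char 2 ('F'): step: R->6, L=1; F->plug->C->R->F->L->C->refl->G->L'->B->R'->G->plug->G
Char 3 ('C'): step: R->7, L=1; C->plug->F->R->A->L->B->refl->E->L'->E->R'->B->plug->B
Char 4 ('C'): step: R->0, L->2 (L advanced); C->plug->F->R->F->L->H->refl->D->L'->D->R'->A->plug->A
Char 5 ('C'): step: R->1, L=2; C->plug->F->R->F->L->H->refl->D->L'->D->R'->A->plug->A
Char 6 ('D'): step: R->2, L=2; D->plug->D->R->D->L->D->refl->H->L'->F->R'->C->plug->F
Char 7 ('D'): step: R->3, L=2; D->plug->D->R->D->L->D->refl->H->L'->F->R'->E->plug->E
Final: ciphertext=FGBAAFE, RIGHT=3, LEFT=2

Answer: FGBAAFE 3 2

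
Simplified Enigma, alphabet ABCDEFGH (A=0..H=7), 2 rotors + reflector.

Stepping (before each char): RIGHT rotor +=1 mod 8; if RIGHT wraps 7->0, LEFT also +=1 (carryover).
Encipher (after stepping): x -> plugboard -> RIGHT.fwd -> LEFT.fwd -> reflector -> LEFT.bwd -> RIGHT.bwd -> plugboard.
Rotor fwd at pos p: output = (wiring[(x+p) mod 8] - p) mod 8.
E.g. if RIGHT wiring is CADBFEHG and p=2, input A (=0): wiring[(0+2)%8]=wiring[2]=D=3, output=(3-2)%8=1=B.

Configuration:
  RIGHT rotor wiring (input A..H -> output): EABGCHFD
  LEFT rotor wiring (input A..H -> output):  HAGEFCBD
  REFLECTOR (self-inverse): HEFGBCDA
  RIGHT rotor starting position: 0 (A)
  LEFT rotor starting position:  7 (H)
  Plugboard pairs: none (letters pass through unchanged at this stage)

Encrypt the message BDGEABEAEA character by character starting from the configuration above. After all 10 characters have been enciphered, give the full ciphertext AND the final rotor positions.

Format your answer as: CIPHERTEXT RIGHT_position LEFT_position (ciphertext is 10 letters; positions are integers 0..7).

Answer: GHHHBCAGHG 2 0

Derivation:
Char 1 ('B'): step: R->1, L=7; B->plug->B->R->A->L->E->refl->B->L'->C->R'->G->plug->G
Char 2 ('D'): step: R->2, L=7; D->plug->D->R->F->L->G->refl->D->L'->G->R'->H->plug->H
Char 3 ('G'): step: R->3, L=7; G->plug->G->R->F->L->G->refl->D->L'->G->R'->H->plug->H
Char 4 ('E'): step: R->4, L=7; E->plug->E->R->A->L->E->refl->B->L'->C->R'->H->plug->H
Char 5 ('A'): step: R->5, L=7; A->plug->A->R->C->L->B->refl->E->L'->A->R'->B->plug->B
Char 6 ('B'): step: R->6, L=7; B->plug->B->R->F->L->G->refl->D->L'->G->R'->C->plug->C
Char 7 ('E'): step: R->7, L=7; E->plug->E->R->H->L->C->refl->F->L'->E->R'->A->plug->A
Char 8 ('A'): step: R->0, L->0 (L advanced); A->plug->A->R->E->L->F->refl->C->L'->F->R'->G->plug->G
Char 9 ('E'): step: R->1, L=0; E->plug->E->R->G->L->B->refl->E->L'->D->R'->H->plug->H
Char 10 ('A'): step: R->2, L=0; A->plug->A->R->H->L->D->refl->G->L'->C->R'->G->plug->G
Final: ciphertext=GHHHBCAGHG, RIGHT=2, LEFT=0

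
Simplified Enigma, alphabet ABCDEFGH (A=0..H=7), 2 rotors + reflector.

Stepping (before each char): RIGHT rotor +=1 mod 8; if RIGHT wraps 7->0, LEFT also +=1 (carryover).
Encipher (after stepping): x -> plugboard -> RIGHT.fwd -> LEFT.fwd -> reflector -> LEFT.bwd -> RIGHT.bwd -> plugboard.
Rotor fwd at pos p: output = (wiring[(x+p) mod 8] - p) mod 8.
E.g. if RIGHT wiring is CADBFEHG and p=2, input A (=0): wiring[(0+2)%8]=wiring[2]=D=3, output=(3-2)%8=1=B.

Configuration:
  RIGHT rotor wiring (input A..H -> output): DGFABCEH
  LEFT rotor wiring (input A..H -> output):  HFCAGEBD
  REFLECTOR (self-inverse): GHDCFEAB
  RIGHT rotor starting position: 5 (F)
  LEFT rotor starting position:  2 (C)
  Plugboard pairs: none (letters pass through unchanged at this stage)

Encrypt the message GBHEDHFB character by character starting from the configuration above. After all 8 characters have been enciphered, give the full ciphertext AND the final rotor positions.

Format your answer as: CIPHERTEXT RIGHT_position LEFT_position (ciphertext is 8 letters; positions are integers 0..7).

Answer: EHFGFCEC 5 3

Derivation:
Char 1 ('G'): step: R->6, L=2; G->plug->G->R->D->L->C->refl->D->L'->H->R'->E->plug->E
Char 2 ('B'): step: R->7, L=2; B->plug->B->R->E->L->H->refl->B->L'->F->R'->H->plug->H
Char 3 ('H'): step: R->0, L->3 (L advanced); H->plug->H->R->H->L->H->refl->B->L'->C->R'->F->plug->F
Char 4 ('E'): step: R->1, L=3; E->plug->E->R->B->L->D->refl->C->L'->G->R'->G->plug->G
Char 5 ('D'): step: R->2, L=3; D->plug->D->R->A->L->F->refl->E->L'->F->R'->F->plug->F
Char 6 ('H'): step: R->3, L=3; H->plug->H->R->C->L->B->refl->H->L'->H->R'->C->plug->C
Char 7 ('F'): step: R->4, L=3; F->plug->F->R->C->L->B->refl->H->L'->H->R'->E->plug->E
Char 8 ('B'): step: R->5, L=3; B->plug->B->R->H->L->H->refl->B->L'->C->R'->C->plug->C
Final: ciphertext=EHFGFCEC, RIGHT=5, LEFT=3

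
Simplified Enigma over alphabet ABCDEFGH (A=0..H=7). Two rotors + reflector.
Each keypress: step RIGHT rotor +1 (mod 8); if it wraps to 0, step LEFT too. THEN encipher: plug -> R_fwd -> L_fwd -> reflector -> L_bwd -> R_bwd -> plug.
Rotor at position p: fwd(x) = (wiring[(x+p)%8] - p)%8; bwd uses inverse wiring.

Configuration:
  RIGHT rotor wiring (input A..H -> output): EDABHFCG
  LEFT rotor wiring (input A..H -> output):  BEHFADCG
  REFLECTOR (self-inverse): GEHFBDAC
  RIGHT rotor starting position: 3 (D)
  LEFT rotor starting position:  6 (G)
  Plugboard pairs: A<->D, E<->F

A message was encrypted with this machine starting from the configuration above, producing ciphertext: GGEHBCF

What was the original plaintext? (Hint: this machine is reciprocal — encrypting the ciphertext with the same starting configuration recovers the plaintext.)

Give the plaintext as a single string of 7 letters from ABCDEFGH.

Answer: FDGADEH

Derivation:
Char 1 ('G'): step: R->4, L=6; G->plug->G->R->E->L->B->refl->E->L'->A->R'->E->plug->F
Char 2 ('G'): step: R->5, L=6; G->plug->G->R->E->L->B->refl->E->L'->A->R'->A->plug->D
Char 3 ('E'): step: R->6, L=6; E->plug->F->R->D->L->G->refl->A->L'->B->R'->G->plug->G
Char 4 ('H'): step: R->7, L=6; H->plug->H->R->D->L->G->refl->A->L'->B->R'->D->plug->A
Char 5 ('B'): step: R->0, L->7 (L advanced); B->plug->B->R->D->L->A->refl->G->L'->E->R'->A->plug->D
Char 6 ('C'): step: R->1, L=7; C->plug->C->R->A->L->H->refl->C->L'->B->R'->F->plug->E
Char 7 ('F'): step: R->2, L=7; F->plug->E->R->A->L->H->refl->C->L'->B->R'->H->plug->H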